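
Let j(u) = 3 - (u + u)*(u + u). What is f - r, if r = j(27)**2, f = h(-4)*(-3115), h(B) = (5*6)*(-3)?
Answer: -8205219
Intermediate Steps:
h(B) = -90 (h(B) = 30*(-3) = -90)
f = 280350 (f = -90*(-3115) = 280350)
j(u) = 3 - 4*u**2 (j(u) = 3 - 2*u*2*u = 3 - 4*u**2)
r = 8485569 (r = (3 - 4*27**2)**2 = (3 - 4*729)**2 = (3 - 2916)**2 = (-2913)**2 = 8485569)
f - r = 280350 - 1*8485569 = 280350 - 8485569 = -8205219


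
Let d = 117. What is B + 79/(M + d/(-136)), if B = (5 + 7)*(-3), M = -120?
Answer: -602476/16437 ≈ -36.654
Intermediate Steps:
B = -36 (B = 12*(-3) = -36)
B + 79/(M + d/(-136)) = -36 + 79/(-120 + 117/(-136)) = -36 + 79/(-120 + 117*(-1/136)) = -36 + 79/(-120 - 117/136) = -36 + 79/(-16437/136) = -36 + 79*(-136/16437) = -36 - 10744/16437 = -602476/16437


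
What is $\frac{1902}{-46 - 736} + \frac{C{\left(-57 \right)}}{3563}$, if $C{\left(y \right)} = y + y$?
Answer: $- \frac{3432987}{1393133} \approx -2.4642$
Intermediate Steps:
$C{\left(y \right)} = 2 y$
$\frac{1902}{-46 - 736} + \frac{C{\left(-57 \right)}}{3563} = \frac{1902}{-46 - 736} + \frac{2 \left(-57\right)}{3563} = \frac{1902}{-46 - 736} - \frac{114}{3563} = \frac{1902}{-782} - \frac{114}{3563} = 1902 \left(- \frac{1}{782}\right) - \frac{114}{3563} = - \frac{951}{391} - \frac{114}{3563} = - \frac{3432987}{1393133}$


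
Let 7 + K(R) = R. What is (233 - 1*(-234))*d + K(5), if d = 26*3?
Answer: 36424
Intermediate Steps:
d = 78
K(R) = -7 + R
(233 - 1*(-234))*d + K(5) = (233 - 1*(-234))*78 + (-7 + 5) = (233 + 234)*78 - 2 = 467*78 - 2 = 36426 - 2 = 36424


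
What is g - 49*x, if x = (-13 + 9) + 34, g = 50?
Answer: -1420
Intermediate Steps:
x = 30 (x = -4 + 34 = 30)
g - 49*x = 50 - 49*30 = 50 - 1470 = -1420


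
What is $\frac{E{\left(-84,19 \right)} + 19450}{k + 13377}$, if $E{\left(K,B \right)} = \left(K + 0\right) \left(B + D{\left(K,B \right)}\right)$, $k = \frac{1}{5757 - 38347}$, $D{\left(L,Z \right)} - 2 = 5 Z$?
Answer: $\frac{316318540}{435956429} \approx 0.72557$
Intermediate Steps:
$D{\left(L,Z \right)} = 2 + 5 Z$
$k = - \frac{1}{32590}$ ($k = \frac{1}{-32590} = - \frac{1}{32590} \approx -3.0684 \cdot 10^{-5}$)
$E{\left(K,B \right)} = K \left(2 + 6 B\right)$ ($E{\left(K,B \right)} = \left(K + 0\right) \left(B + \left(2 + 5 B\right)\right) = K \left(2 + 6 B\right)$)
$\frac{E{\left(-84,19 \right)} + 19450}{k + 13377} = \frac{2 \left(-84\right) \left(1 + 3 \cdot 19\right) + 19450}{- \frac{1}{32590} + 13377} = \frac{2 \left(-84\right) \left(1 + 57\right) + 19450}{\frac{435956429}{32590}} = \left(2 \left(-84\right) 58 + 19450\right) \frac{32590}{435956429} = \left(-9744 + 19450\right) \frac{32590}{435956429} = 9706 \cdot \frac{32590}{435956429} = \frac{316318540}{435956429}$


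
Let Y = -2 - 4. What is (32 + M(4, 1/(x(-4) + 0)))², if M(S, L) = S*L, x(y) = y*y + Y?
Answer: 26244/25 ≈ 1049.8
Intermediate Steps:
Y = -6
x(y) = -6 + y² (x(y) = y*y - 6 = y² - 6 = -6 + y²)
M(S, L) = L*S
(32 + M(4, 1/(x(-4) + 0)))² = (32 + 4/((-6 + (-4)²) + 0))² = (32 + 4/((-6 + 16) + 0))² = (32 + 4/(10 + 0))² = (32 + 4/10)² = (32 + (⅒)*4)² = (32 + ⅖)² = (162/5)² = 26244/25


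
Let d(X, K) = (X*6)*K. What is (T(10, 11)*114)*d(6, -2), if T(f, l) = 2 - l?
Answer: 73872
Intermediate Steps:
d(X, K) = 6*K*X (d(X, K) = (6*X)*K = 6*K*X)
(T(10, 11)*114)*d(6, -2) = ((2 - 1*11)*114)*(6*(-2)*6) = ((2 - 11)*114)*(-72) = -9*114*(-72) = -1026*(-72) = 73872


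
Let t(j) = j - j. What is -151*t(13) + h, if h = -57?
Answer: -57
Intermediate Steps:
t(j) = 0
-151*t(13) + h = -151*0 - 57 = 0 - 57 = -57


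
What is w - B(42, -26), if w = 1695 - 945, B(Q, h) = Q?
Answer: 708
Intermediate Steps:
w = 750
w - B(42, -26) = 750 - 1*42 = 750 - 42 = 708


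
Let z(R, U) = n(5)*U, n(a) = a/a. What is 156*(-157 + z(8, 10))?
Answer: -22932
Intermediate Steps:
n(a) = 1
z(R, U) = U (z(R, U) = 1*U = U)
156*(-157 + z(8, 10)) = 156*(-157 + 10) = 156*(-147) = -22932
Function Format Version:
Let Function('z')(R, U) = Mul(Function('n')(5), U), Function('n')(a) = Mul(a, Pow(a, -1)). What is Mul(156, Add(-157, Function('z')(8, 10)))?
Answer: -22932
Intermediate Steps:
Function('n')(a) = 1
Function('z')(R, U) = U (Function('z')(R, U) = Mul(1, U) = U)
Mul(156, Add(-157, Function('z')(8, 10))) = Mul(156, Add(-157, 10)) = Mul(156, -147) = -22932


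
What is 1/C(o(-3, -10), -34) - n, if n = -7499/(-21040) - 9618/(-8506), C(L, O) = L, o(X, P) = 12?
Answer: -376853041/268449360 ≈ -1.4038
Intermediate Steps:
n = 133074607/89483120 (n = -7499*(-1/21040) - 9618*(-1/8506) = 7499/21040 + 4809/4253 = 133074607/89483120 ≈ 1.4871)
1/C(o(-3, -10), -34) - n = 1/12 - 1*133074607/89483120 = 1/12 - 133074607/89483120 = -376853041/268449360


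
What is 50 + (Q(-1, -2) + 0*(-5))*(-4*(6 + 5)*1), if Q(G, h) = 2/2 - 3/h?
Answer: -60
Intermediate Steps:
Q(G, h) = 1 - 3/h (Q(G, h) = 2*(½) - 3/h = 1 - 3/h)
50 + (Q(-1, -2) + 0*(-5))*(-4*(6 + 5)*1) = 50 + ((-3 - 2)/(-2) + 0*(-5))*(-4*(6 + 5)*1) = 50 + (-½*(-5) + 0)*(-4*11*1) = 50 + (5/2 + 0)*(-2*22*1) = 50 + 5*(-44*1)/2 = 50 + (5/2)*(-44) = 50 - 110 = -60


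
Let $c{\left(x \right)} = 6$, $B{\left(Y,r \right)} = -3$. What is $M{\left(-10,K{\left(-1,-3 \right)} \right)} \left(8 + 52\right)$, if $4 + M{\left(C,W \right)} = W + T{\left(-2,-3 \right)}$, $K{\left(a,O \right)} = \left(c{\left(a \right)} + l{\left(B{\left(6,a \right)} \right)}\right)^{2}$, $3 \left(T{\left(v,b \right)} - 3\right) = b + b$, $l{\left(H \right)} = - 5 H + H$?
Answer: $19260$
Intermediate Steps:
$l{\left(H \right)} = - 4 H$
$T{\left(v,b \right)} = 3 + \frac{2 b}{3}$ ($T{\left(v,b \right)} = 3 + \frac{b + b}{3} = 3 + \frac{2 b}{3}$)
$K{\left(a,O \right)} = 324$ ($K{\left(a,O \right)} = \left(6 - -12\right)^{2} = \left(6 + 12\right)^{2} = 18^{2} = 324$)
$M{\left(C,W \right)} = -3 + W$ ($M{\left(C,W \right)} = -4 + \left(W + \left(3 + \frac{2}{3} \left(-3\right)\right)\right) = -4 + \left(W + \left(3 - 2\right)\right) = -4 + \left(W + 1\right) = -4 + \left(1 + W\right) = -3 + W$)
$M{\left(-10,K{\left(-1,-3 \right)} \right)} \left(8 + 52\right) = \left(-3 + 324\right) \left(8 + 52\right) = 321 \cdot 60 = 19260$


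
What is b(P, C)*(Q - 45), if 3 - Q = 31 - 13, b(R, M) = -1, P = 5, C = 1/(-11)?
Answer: 60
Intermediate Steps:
C = -1/11 ≈ -0.090909
Q = -15 (Q = 3 - (31 - 13) = 3 - 1*18 = 3 - 18 = -15)
b(P, C)*(Q - 45) = -(-15 - 45) = -1*(-60) = 60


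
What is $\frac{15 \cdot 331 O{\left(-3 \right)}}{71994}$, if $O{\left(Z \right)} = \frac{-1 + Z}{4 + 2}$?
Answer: $- \frac{1655}{35997} \approx -0.045976$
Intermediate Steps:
$O{\left(Z \right)} = - \frac{1}{6} + \frac{Z}{6}$ ($O{\left(Z \right)} = \frac{-1 + Z}{6} = \left(-1 + Z\right) \frac{1}{6} = - \frac{1}{6} + \frac{Z}{6}$)
$\frac{15 \cdot 331 O{\left(-3 \right)}}{71994} = \frac{15 \cdot 331 \left(- \frac{1}{6} + \frac{1}{6} \left(-3\right)\right)}{71994} = 4965 \left(- \frac{1}{6} - \frac{1}{2}\right) \frac{1}{71994} = 4965 \left(- \frac{2}{3}\right) \frac{1}{71994} = \left(-3310\right) \frac{1}{71994} = - \frac{1655}{35997}$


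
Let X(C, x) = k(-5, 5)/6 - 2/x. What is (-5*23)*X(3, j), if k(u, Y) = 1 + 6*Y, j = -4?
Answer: -1955/3 ≈ -651.67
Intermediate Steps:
X(C, x) = 31/6 - 2/x (X(C, x) = (1 + 6*5)/6 - 2/x = (1 + 30)*(⅙) - 2/x = 31*(⅙) - 2/x = 31/6 - 2/x)
(-5*23)*X(3, j) = (-5*23)*(31/6 - 2/(-4)) = -115*(31/6 - 2*(-¼)) = -115*(31/6 + ½) = -115*17/3 = -1955/3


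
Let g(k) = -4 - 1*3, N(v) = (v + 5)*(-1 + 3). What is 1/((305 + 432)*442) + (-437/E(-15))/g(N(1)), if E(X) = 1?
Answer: 142354505/2280278 ≈ 62.429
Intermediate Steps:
N(v) = 10 + 2*v (N(v) = (5 + v)*2 = 10 + 2*v)
g(k) = -7 (g(k) = -4 - 3 = -7)
1/((305 + 432)*442) + (-437/E(-15))/g(N(1)) = 1/((305 + 432)*442) - 437/1/(-7) = (1/442)/737 - 437*1*(-⅐) = (1/737)*(1/442) - 437*(-⅐) = 1/325754 + 437/7 = 142354505/2280278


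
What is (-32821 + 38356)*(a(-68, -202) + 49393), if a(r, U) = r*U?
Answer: 349419015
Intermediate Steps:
a(r, U) = U*r
(-32821 + 38356)*(a(-68, -202) + 49393) = (-32821 + 38356)*(-202*(-68) + 49393) = 5535*(13736 + 49393) = 5535*63129 = 349419015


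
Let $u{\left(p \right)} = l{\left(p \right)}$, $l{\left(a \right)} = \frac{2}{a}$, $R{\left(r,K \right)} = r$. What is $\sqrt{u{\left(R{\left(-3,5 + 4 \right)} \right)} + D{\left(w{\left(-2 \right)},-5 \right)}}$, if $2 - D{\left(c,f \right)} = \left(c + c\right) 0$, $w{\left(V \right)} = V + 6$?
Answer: $\frac{2 \sqrt{3}}{3} \approx 1.1547$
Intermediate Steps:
$u{\left(p \right)} = \frac{2}{p}$
$w{\left(V \right)} = 6 + V$
$D{\left(c,f \right)} = 2$ ($D{\left(c,f \right)} = 2 - \left(c + c\right) 0 = 2 - 2 c 0 = 2 - 0 = 2 + 0 = 2$)
$\sqrt{u{\left(R{\left(-3,5 + 4 \right)} \right)} + D{\left(w{\left(-2 \right)},-5 \right)}} = \sqrt{\frac{2}{-3} + 2} = \sqrt{2 \left(- \frac{1}{3}\right) + 2} = \sqrt{- \frac{2}{3} + 2} = \sqrt{\frac{4}{3}} = \frac{2 \sqrt{3}}{3}$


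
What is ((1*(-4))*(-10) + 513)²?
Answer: 305809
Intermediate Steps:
((1*(-4))*(-10) + 513)² = (-4*(-10) + 513)² = (40 + 513)² = 553² = 305809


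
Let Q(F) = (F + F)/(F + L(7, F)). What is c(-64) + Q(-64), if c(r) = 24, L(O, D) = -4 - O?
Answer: 1928/75 ≈ 25.707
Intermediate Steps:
Q(F) = 2*F/(-11 + F) (Q(F) = (F + F)/(F + (-4 - 1*7)) = (2*F)/(F + (-4 - 7)) = (2*F)/(F - 11) = (2*F)/(-11 + F) = 2*F/(-11 + F))
c(-64) + Q(-64) = 24 + 2*(-64)/(-11 - 64) = 24 + 2*(-64)/(-75) = 24 + 2*(-64)*(-1/75) = 24 + 128/75 = 1928/75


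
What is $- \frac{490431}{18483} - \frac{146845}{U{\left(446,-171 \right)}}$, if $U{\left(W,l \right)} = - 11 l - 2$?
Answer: $- \frac{1211885328}{11576519} \approx -104.68$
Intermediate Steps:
$U{\left(W,l \right)} = -2 - 11 l$
$- \frac{490431}{18483} - \frac{146845}{U{\left(446,-171 \right)}} = - \frac{490431}{18483} - \frac{146845}{-2 - -1881} = \left(-490431\right) \frac{1}{18483} - \frac{146845}{-2 + 1881} = - \frac{163477}{6161} - \frac{146845}{1879} = - \frac{1211885328}{11576519}$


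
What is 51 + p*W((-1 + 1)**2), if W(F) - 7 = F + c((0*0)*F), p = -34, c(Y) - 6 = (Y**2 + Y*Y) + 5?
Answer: -561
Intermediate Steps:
c(Y) = 11 + 2*Y**2 (c(Y) = 6 + ((Y**2 + Y*Y) + 5) = 6 + ((Y**2 + Y**2) + 5) = 6 + (2*Y**2 + 5) = 6 + (5 + 2*Y**2) = 11 + 2*Y**2)
W(F) = 18 + F (W(F) = 7 + (F + (11 + 2*((0*0)*F)**2)) = 7 + (F + (11 + 2*(0*F)**2)) = 7 + (F + (11 + 2*0**2)) = 7 + (F + (11 + 2*0)) = 7 + (F + (11 + 0)) = 7 + (F + 11) = 7 + (11 + F) = 18 + F)
51 + p*W((-1 + 1)**2) = 51 - 34*(18 + (-1 + 1)**2) = 51 - 34*(18 + 0**2) = 51 - 34*(18 + 0) = 51 - 34*18 = 51 - 612 = -561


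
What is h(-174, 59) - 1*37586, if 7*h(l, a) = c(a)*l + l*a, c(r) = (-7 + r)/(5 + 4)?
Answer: -823120/21 ≈ -39196.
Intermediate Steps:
c(r) = -7/9 + r/9 (c(r) = (-7 + r)/9 = (-7 + r)*(⅑) = -7/9 + r/9)
h(l, a) = a*l/7 + l*(-7/9 + a/9)/7 (h(l, a) = ((-7/9 + a/9)*l + l*a)/7 = (l*(-7/9 + a/9) + a*l)/7 = (a*l + l*(-7/9 + a/9))/7 = a*l/7 + l*(-7/9 + a/9)/7)
h(-174, 59) - 1*37586 = (1/63)*(-174)*(-7 + 10*59) - 1*37586 = (1/63)*(-174)*(-7 + 590) - 37586 = (1/63)*(-174)*583 - 37586 = -33814/21 - 37586 = -823120/21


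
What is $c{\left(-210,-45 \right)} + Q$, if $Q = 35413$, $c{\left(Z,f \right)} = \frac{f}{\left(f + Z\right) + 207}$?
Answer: $\frac{566623}{16} \approx 35414.0$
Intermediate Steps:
$c{\left(Z,f \right)} = \frac{f}{207 + Z + f}$ ($c{\left(Z,f \right)} = \frac{f}{\left(Z + f\right) + 207} = \frac{f}{207 + Z + f}$)
$c{\left(-210,-45 \right)} + Q = - \frac{45}{207 - 210 - 45} + 35413 = - \frac{45}{-48} + 35413 = \left(-45\right) \left(- \frac{1}{48}\right) + 35413 = \frac{15}{16} + 35413 = \frac{566623}{16}$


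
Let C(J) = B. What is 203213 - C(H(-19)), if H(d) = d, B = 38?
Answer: 203175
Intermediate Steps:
C(J) = 38
203213 - C(H(-19)) = 203213 - 1*38 = 203213 - 38 = 203175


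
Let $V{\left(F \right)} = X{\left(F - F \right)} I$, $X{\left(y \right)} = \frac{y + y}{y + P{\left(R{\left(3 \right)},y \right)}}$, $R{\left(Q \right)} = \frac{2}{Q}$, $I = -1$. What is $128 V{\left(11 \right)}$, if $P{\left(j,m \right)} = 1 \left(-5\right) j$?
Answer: $0$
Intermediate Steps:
$P{\left(j,m \right)} = - 5 j$
$X{\left(y \right)} = \frac{2 y}{- \frac{10}{3} + y}$ ($X{\left(y \right)} = \frac{y + y}{y - 5 \cdot \frac{2}{3}} = \frac{2 y}{y - 5 \cdot 2 \cdot \frac{1}{3}} = \frac{2 y}{y - \frac{10}{3}} = \frac{2 y}{- \frac{10}{3} + y}$)
$V{\left(F \right)} = 0$ ($V{\left(F \right)} = \frac{6 \left(F - F\right)}{-10 + 3 \left(F - F\right)} \left(-1\right) = 6 \cdot 0 \frac{1}{-10 + 3 \cdot 0} \left(-1\right) = 6 \cdot 0 \frac{1}{-10 + 0} \left(-1\right) = 6 \cdot 0 \frac{1}{-10} \left(-1\right) = 6 \cdot 0 \left(- \frac{1}{10}\right) \left(-1\right) = 0 \left(-1\right) = 0$)
$128 V{\left(11 \right)} = 128 \cdot 0 = 0$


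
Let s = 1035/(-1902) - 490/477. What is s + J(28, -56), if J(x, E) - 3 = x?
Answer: 8899733/302418 ≈ 29.429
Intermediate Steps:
s = -475225/302418 (s = 1035*(-1/1902) - 490*1/477 = -345/634 - 490/477 = -475225/302418 ≈ -1.5714)
J(x, E) = 3 + x
s + J(28, -56) = -475225/302418 + (3 + 28) = -475225/302418 + 31 = 8899733/302418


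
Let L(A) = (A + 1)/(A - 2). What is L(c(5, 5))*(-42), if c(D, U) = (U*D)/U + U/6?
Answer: -1722/23 ≈ -74.870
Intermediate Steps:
c(D, U) = D + U/6 (c(D, U) = (D*U)/U + U*(1/6) = D + U/6)
L(A) = (1 + A)/(-2 + A)
L(c(5, 5))*(-42) = ((1 + (5 + (1/6)*5))/(-2 + (5 + (1/6)*5)))*(-42) = ((1 + (5 + 5/6))/(-2 + (5 + 5/6)))*(-42) = ((1 + 35/6)/(-2 + 35/6))*(-42) = ((41/6)/(23/6))*(-42) = ((6/23)*(41/6))*(-42) = (41/23)*(-42) = -1722/23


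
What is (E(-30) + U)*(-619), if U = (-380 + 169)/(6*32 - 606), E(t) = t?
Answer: 7557371/414 ≈ 18255.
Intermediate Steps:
U = 211/414 (U = -211/(192 - 606) = -211/(-414) = -211*(-1/414) = 211/414 ≈ 0.50966)
(E(-30) + U)*(-619) = (-30 + 211/414)*(-619) = -12209/414*(-619) = 7557371/414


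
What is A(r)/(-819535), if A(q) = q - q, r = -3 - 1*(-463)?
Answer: 0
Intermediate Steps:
r = 460 (r = -3 + 463 = 460)
A(q) = 0
A(r)/(-819535) = 0/(-819535) = 0*(-1/819535) = 0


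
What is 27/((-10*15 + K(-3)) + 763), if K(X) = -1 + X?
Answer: 9/203 ≈ 0.044335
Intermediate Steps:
27/((-10*15 + K(-3)) + 763) = 27/((-10*15 + (-1 - 3)) + 763) = 27/((-150 - 4) + 763) = 27/(-154 + 763) = 27/609 = 27*(1/609) = 9/203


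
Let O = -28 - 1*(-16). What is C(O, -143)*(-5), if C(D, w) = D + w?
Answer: 775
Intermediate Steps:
O = -12 (O = -28 + 16 = -12)
C(O, -143)*(-5) = (-12 - 143)*(-5) = -155*(-5) = 775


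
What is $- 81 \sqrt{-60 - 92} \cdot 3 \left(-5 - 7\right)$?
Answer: $5832 i \sqrt{38} \approx 35951.0 i$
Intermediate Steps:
$- 81 \sqrt{-60 - 92} \cdot 3 \left(-5 - 7\right) = - 81 \sqrt{-152} \cdot 3 \left(-12\right) = - 81 \cdot 2 i \sqrt{38} \left(-36\right) = - 162 i \sqrt{38} \left(-36\right) = 5832 i \sqrt{38}$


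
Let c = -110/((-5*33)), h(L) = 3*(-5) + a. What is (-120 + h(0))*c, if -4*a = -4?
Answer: -268/3 ≈ -89.333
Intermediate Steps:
a = 1 (a = -1/4*(-4) = 1)
h(L) = -14 (h(L) = 3*(-5) + 1 = -15 + 1 = -14)
c = 2/3 (c = -110/(-165) = -110*(-1/165) = 2/3 ≈ 0.66667)
(-120 + h(0))*c = (-120 - 14)*(2/3) = -134*2/3 = -268/3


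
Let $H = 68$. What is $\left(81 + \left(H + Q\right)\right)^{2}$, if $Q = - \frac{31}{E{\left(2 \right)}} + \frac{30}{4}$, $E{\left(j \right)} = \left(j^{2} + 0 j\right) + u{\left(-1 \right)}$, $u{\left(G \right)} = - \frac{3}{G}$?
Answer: $\frac{4532641}{196} \approx 23126.0$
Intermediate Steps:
$E{\left(j \right)} = 3 + j^{2}$ ($E{\left(j \right)} = \left(j^{2} + 0 j\right) - \frac{3}{-1} = \left(j^{2} + 0\right) - -3 = j^{2} + 3 = 3 + j^{2}$)
$Q = \frac{43}{14}$ ($Q = - \frac{31}{3 + 2^{2}} + \frac{30}{4} = - \frac{31}{3 + 4} + 30 \cdot \frac{1}{4} = - \frac{31}{7} + \frac{15}{2} = \frac{43}{14} \approx 3.0714$)
$\left(81 + \left(H + Q\right)\right)^{2} = \left(81 + \left(68 + \frac{43}{14}\right)\right)^{2} = \left(81 + \frac{995}{14}\right)^{2} = \left(\frac{2129}{14}\right)^{2} = \frac{4532641}{196}$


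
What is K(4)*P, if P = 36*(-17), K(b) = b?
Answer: -2448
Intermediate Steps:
P = -612
K(4)*P = 4*(-612) = -2448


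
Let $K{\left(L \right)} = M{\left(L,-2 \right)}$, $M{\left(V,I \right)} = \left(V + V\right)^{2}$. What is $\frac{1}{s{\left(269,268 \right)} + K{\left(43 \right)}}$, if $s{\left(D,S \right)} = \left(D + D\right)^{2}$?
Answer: $\frac{1}{296840} \approx 3.3688 \cdot 10^{-6}$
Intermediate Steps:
$M{\left(V,I \right)} = 4 V^{2}$ ($M{\left(V,I \right)} = \left(2 V\right)^{2} = 4 V^{2}$)
$K{\left(L \right)} = 4 L^{2}$
$s{\left(D,S \right)} = 4 D^{2}$ ($s{\left(D,S \right)} = \left(2 D\right)^{2} = 4 D^{2}$)
$\frac{1}{s{\left(269,268 \right)} + K{\left(43 \right)}} = \frac{1}{4 \cdot 269^{2} + 4 \cdot 43^{2}} = \frac{1}{4 \cdot 72361 + 4 \cdot 1849} = \frac{1}{289444 + 7396} = \frac{1}{296840}$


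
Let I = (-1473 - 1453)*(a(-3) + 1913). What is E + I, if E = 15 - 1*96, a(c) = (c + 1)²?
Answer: -5609223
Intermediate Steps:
a(c) = (1 + c)²
E = -81 (E = 15 - 96 = -81)
I = -5609142 (I = (-1473 - 1453)*((1 - 3)² + 1913) = -2926*((-2)² + 1913) = -2926*(4 + 1913) = -2926*1917 = -5609142)
E + I = -81 - 5609142 = -5609223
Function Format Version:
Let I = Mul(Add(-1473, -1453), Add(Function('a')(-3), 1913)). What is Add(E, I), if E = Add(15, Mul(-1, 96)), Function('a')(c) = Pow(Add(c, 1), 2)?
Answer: -5609223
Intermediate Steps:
Function('a')(c) = Pow(Add(1, c), 2)
E = -81 (E = Add(15, -96) = -81)
I = -5609142 (I = Mul(Add(-1473, -1453), Add(Pow(Add(1, -3), 2), 1913)) = Mul(-2926, Add(Pow(-2, 2), 1913)) = Mul(-2926, Add(4, 1913)) = Mul(-2926, 1917) = -5609142)
Add(E, I) = Add(-81, -5609142) = -5609223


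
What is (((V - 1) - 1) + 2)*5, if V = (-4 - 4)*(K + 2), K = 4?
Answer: -240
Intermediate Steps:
V = -48 (V = (-4 - 4)*(4 + 2) = -8*6 = -48)
(((V - 1) - 1) + 2)*5 = (((-48 - 1) - 1) + 2)*5 = ((-49 - 1) + 2)*5 = (-50 + 2)*5 = -48*5 = -240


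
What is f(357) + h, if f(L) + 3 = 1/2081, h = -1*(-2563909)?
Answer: 5335488387/2081 ≈ 2.5639e+6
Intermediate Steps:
h = 2563909
f(L) = -6242/2081 (f(L) = -3 + 1/2081 = -6242/2081)
f(357) + h = -6242/2081 + 2563909 = 5335488387/2081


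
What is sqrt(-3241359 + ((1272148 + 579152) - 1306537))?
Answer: 2*I*sqrt(674149) ≈ 1642.1*I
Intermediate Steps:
sqrt(-3241359 + ((1272148 + 579152) - 1306537)) = sqrt(-3241359 + (1851300 - 1306537)) = sqrt(-3241359 + 544763) = sqrt(-2696596) = 2*I*sqrt(674149)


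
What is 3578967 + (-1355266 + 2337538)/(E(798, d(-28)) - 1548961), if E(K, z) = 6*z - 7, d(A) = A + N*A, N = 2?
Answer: 173297130411/48421 ≈ 3.5790e+6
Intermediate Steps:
d(A) = 3*A (d(A) = A + 2*A = 3*A)
E(K, z) = -7 + 6*z
3578967 + (-1355266 + 2337538)/(E(798, d(-28)) - 1548961) = 3578967 + (-1355266 + 2337538)/((-7 + 6*(3*(-28))) - 1548961) = 3578967 + 982272/((-7 + 6*(-84)) - 1548961) = 3578967 + 982272/((-7 - 504) - 1548961) = 3578967 + 982272/(-511 - 1548961) = 3578967 + 982272/(-1549472) = 3578967 + 982272*(-1/1549472) = 3578967 - 30696/48421 = 173297130411/48421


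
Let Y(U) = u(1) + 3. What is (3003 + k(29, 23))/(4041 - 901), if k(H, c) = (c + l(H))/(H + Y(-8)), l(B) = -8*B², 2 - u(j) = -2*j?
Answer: 11267/12560 ≈ 0.89705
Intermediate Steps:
u(j) = 2 + 2*j (u(j) = 2 - (-2)*j = 2 + 2*j)
Y(U) = 7 (Y(U) = (2 + 2*1) + 3 = (2 + 2) + 3 = 4 + 3 = 7)
k(H, c) = (c - 8*H²)/(7 + H) (k(H, c) = (c - 8*H²)/(H + 7) = (c - 8*H²)/(7 + H))
(3003 + k(29, 23))/(4041 - 901) = (3003 + (23 - 8*29²)/(7 + 29))/(4041 - 901) = (3003 + (23 - 8*841)/36)/3140 = (3003 + (23 - 6728)/36)*(1/3140) = (3003 + (1/36)*(-6705))*(1/3140) = (3003 - 745/4)*(1/3140) = (11267/4)*(1/3140) = 11267/12560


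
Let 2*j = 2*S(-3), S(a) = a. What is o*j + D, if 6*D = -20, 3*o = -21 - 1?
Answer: 56/3 ≈ 18.667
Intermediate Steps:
j = -3 (j = (2*(-3))/2 = (1/2)*(-6) = -3)
o = -22/3 (o = (-21 - 1)/3 = (1/3)*(-22) = -22/3 ≈ -7.3333)
D = -10/3 (D = (1/6)*(-20) = -10/3 ≈ -3.3333)
o*j + D = -22/3*(-3) - 10/3 = 22 - 10/3 = 56/3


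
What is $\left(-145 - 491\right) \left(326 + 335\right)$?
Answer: $-420396$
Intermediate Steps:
$\left(-145 - 491\right) \left(326 + 335\right) = \left(-636\right) 661 = -420396$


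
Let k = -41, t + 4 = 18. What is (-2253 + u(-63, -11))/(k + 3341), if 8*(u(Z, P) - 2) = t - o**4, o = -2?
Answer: -1801/2640 ≈ -0.68220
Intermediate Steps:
t = 14 (t = -4 + 18 = 14)
u(Z, P) = 7/4 (u(Z, P) = 2 + (14 - 1*(-2)**4)/8 = 2 + (14 - 1*16)/8 = 2 + (14 - 16)/8 = 2 + (1/8)*(-2) = 2 - 1/4 = 7/4)
(-2253 + u(-63, -11))/(k + 3341) = (-2253 + 7/4)/(-41 + 3341) = -9005/4/3300 = -9005/4*1/3300 = -1801/2640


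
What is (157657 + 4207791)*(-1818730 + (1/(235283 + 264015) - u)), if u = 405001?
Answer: -2423488150321499988/249649 ≈ -9.7076e+12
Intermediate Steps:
(157657 + 4207791)*(-1818730 + (1/(235283 + 264015) - u)) = (157657 + 4207791)*(-1818730 + (1/(235283 + 264015) - 1*405001)) = 4365448*(-1818730 + (1/499298 - 405001)) = 4365448*(-1818730 - 202216189297/499298) = 4365448*(-1110304440837/499298) = -2423488150321499988/249649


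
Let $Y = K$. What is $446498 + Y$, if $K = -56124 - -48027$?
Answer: $438401$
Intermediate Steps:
$K = -8097$ ($K = -56124 + 48027 = -8097$)
$Y = -8097$
$446498 + Y = 446498 - 8097 = 438401$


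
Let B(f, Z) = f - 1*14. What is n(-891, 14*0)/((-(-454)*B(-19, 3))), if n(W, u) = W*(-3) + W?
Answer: -27/227 ≈ -0.11894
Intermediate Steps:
B(f, Z) = -14 + f (B(f, Z) = f - 14 = -14 + f)
n(W, u) = -2*W (n(W, u) = -3*W + W = -2*W)
n(-891, 14*0)/((-(-454)*B(-19, 3))) = (-2*(-891))/((-(-454)*(-14 - 19))) = 1782/((-(-454)*(-33))) = 1782/((-1*14982)) = 1782/(-14982) = 1782*(-1/14982) = -27/227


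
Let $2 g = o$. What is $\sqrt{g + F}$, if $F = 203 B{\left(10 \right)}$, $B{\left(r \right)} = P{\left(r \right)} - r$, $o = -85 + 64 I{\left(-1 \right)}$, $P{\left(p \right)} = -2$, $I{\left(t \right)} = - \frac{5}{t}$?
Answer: $\frac{i \sqrt{9274}}{2} \approx 48.151 i$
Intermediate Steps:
$o = 235$ ($o = -85 + 64 \left(- \frac{5}{-1}\right) = -85 + 64 \left(\left(-5\right) \left(-1\right)\right) = -85 + 64 \cdot 5 = -85 + 320 = 235$)
$B{\left(r \right)} = -2 - r$
$g = \frac{235}{2}$ ($g = \frac{1}{2} \cdot 235 = \frac{235}{2} \approx 117.5$)
$F = -2436$ ($F = 203 \left(-2 - 10\right) = 203 \left(-12\right) = -2436$)
$\sqrt{g + F} = \sqrt{\frac{235}{2} - 2436} = \sqrt{- \frac{4637}{2}} = \frac{i \sqrt{9274}}{2}$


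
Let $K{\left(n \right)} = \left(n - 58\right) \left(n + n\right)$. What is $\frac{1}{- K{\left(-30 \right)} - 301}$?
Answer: $- \frac{1}{5581} \approx -0.00017918$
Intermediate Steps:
$K{\left(n \right)} = 2 n \left(-58 + n\right)$ ($K{\left(n \right)} = \left(-58 + n\right) 2 n = 2 n \left(-58 + n\right)$)
$\frac{1}{- K{\left(-30 \right)} - 301} = \frac{1}{- 2 \left(-30\right) \left(-58 - 30\right) - 301} = \frac{1}{- 2 \left(-30\right) \left(-88\right) - 301} = \frac{1}{\left(-1\right) 5280 - 301} = \frac{1}{-5280 - 301} = \frac{1}{-5581} = - \frac{1}{5581}$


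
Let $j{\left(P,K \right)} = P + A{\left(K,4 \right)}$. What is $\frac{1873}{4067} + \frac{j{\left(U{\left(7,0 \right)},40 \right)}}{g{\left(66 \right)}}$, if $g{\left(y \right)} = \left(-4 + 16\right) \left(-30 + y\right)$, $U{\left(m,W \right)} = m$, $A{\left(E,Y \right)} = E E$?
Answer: $\frac{7344805}{1756944} \approx 4.1804$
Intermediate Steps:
$A{\left(E,Y \right)} = E^{2}$
$j{\left(P,K \right)} = P + K^{2}$
$g{\left(y \right)} = -360 + 12 y$ ($g{\left(y \right)} = 12 \left(-30 + y\right) = -360 + 12 y$)
$\frac{1873}{4067} + \frac{j{\left(U{\left(7,0 \right)},40 \right)}}{g{\left(66 \right)}} = \frac{1873}{4067} + \frac{7 + 40^{2}}{-360 + 12 \cdot 66} = 1873 \cdot \frac{1}{4067} + \frac{7 + 1600}{-360 + 792} = \frac{1873}{4067} + \frac{1607}{432} = \frac{7344805}{1756944}$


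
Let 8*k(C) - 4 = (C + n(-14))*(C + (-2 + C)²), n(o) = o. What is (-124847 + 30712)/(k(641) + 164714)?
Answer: -75308/25773689 ≈ -0.0029219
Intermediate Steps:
k(C) = ½ + (-14 + C)*(C + (-2 + C)²)/8 (k(C) = ½ + ((C - 14)*(C + (-2 + C)²))/8 = ½ + ((-14 + C)*(C + (-2 + C)²))/8 = ½ + (-14 + C)*(C + (-2 + C)²)/8)
(-124847 + 30712)/(k(641) + 164714) = (-124847 + 30712)/((-13/2 - 17/8*641² + (⅛)*641³ + (23/4)*641) + 164714) = -94135/((-13/2 - 17/8*410881 + (⅛)*263374721 + 14743/4) + 164714) = -94135/((-13/2 - 6984977/8 + 263374721/8 + 14743/4) + 164714) = -94135/(128209589/4 + 164714) = -94135/128868445/4 = -94135*4/128868445 = -75308/25773689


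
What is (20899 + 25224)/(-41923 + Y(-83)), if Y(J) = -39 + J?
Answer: -46123/42045 ≈ -1.0970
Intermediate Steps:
(20899 + 25224)/(-41923 + Y(-83)) = (20899 + 25224)/(-41923 + (-39 - 83)) = 46123/(-41923 - 122) = 46123/(-42045) = 46123*(-1/42045) = -46123/42045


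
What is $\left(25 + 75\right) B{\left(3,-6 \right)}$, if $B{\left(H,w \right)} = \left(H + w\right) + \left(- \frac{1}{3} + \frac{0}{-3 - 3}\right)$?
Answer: $- \frac{1000}{3} \approx -333.33$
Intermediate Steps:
$B{\left(H,w \right)} = - \frac{1}{3} + H + w$ ($B{\left(H,w \right)} = \left(H + w\right) - \left(\frac{1}{3} + \frac{0}{-3 - 3}\right) = \left(H + w\right) - \left(\frac{1}{3} + \frac{0}{-6}\right) = \left(H + w\right) + \left(- \frac{1}{3} + 0 \left(- \frac{1}{6}\right)\right) = \left(H + w\right) + \left(- \frac{1}{3} + 0\right) = \left(H + w\right) - \frac{1}{3} = - \frac{1}{3} + H + w$)
$\left(25 + 75\right) B{\left(3,-6 \right)} = \left(25 + 75\right) \left(- \frac{1}{3} + 3 - 6\right) = 100 \left(- \frac{10}{3}\right) = - \frac{1000}{3}$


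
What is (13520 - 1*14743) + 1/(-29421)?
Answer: -35981884/29421 ≈ -1223.0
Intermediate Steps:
(13520 - 1*14743) + 1/(-29421) = (13520 - 14743) - 1/29421 = -1223 - 1/29421 = -35981884/29421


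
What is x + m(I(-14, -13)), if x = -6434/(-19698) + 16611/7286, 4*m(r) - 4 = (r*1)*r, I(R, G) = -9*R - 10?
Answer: 241658814911/71759814 ≈ 3367.6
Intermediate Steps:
I(R, G) = -10 - 9*R
m(r) = 1 + r²/4 (m(r) = 1 + ((r*1)*r)/4 = 1 + (r*r)/4 = 1 + r²/4)
x = 187040801/71759814 (x = -6434*(-1/19698) + 16611*(1/7286) = 3217/9849 + 16611/7286 = 187040801/71759814 ≈ 2.6065)
x + m(I(-14, -13)) = 187040801/71759814 + (1 + (-10 - 9*(-14))²/4) = 187040801/71759814 + (1 + (-10 + 126)²/4) = 187040801/71759814 + (1 + (¼)*116²) = 187040801/71759814 + (1 + (¼)*13456) = 187040801/71759814 + (1 + 3364) = 187040801/71759814 + 3365 = 241658814911/71759814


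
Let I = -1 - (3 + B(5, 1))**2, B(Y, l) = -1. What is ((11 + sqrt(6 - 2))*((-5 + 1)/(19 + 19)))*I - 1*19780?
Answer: -375690/19 ≈ -19773.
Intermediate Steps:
I = -5 (I = -1 - (3 - 1)**2 = -1 - 1*2**2 = -1 - 1*4 = -1 - 4 = -5)
((11 + sqrt(6 - 2))*((-5 + 1)/(19 + 19)))*I - 1*19780 = ((11 + sqrt(6 - 2))*((-5 + 1)/(19 + 19)))*(-5) - 1*19780 = ((11 + sqrt(4))*(-4/38))*(-5) - 19780 = ((11 + 2)*(-4*1/38))*(-5) - 19780 = (13*(-2/19))*(-5) - 19780 = -26/19*(-5) - 19780 = 130/19 - 19780 = -375690/19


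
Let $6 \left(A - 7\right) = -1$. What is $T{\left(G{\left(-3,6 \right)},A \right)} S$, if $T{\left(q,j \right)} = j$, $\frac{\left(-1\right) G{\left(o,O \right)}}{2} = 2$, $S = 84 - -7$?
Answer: $\frac{3731}{6} \approx 621.83$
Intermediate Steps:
$S = 91$ ($S = 84 + 7 = 91$)
$G{\left(o,O \right)} = -4$ ($G{\left(o,O \right)} = \left(-2\right) 2 = -4$)
$A = \frac{41}{6}$ ($A = 7 + \frac{1}{6} \left(-1\right) = 7 - \frac{1}{6} = \frac{41}{6} \approx 6.8333$)
$T{\left(G{\left(-3,6 \right)},A \right)} S = \frac{41}{6} \cdot 91 = \frac{3731}{6}$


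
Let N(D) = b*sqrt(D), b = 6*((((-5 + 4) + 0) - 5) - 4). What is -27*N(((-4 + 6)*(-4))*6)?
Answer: 6480*I*sqrt(3) ≈ 11224.0*I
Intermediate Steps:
b = -60 (b = 6*(((-1 + 0) - 5) - 4) = 6*((-1 - 5) - 4) = 6*(-6 - 4) = 6*(-10) = -60)
N(D) = -60*sqrt(D)
-27*N(((-4 + 6)*(-4))*6) = -(-1620)*sqrt(((-4 + 6)*(-4))*6) = -(-1620)*sqrt((2*(-4))*6) = -(-1620)*sqrt(-8*6) = -(-1620)*sqrt(-48) = -(-1620)*4*I*sqrt(3) = -(-6480)*I*sqrt(3) = 6480*I*sqrt(3)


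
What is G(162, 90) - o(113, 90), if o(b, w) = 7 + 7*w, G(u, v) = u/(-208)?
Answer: -66329/104 ≈ -637.78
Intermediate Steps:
G(u, v) = -u/208 (G(u, v) = u*(-1/208) = -u/208)
G(162, 90) - o(113, 90) = -1/208*162 - (7 + 7*90) = -81/104 - (7 + 630) = -81/104 - 1*637 = -81/104 - 637 = -66329/104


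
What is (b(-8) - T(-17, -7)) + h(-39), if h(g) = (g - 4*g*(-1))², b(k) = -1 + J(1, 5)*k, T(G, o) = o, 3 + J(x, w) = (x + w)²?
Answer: 37767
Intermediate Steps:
J(x, w) = -3 + (w + x)² (J(x, w) = -3 + (x + w)² = -3 + (w + x)²)
b(k) = -1 + 33*k (b(k) = -1 + (-3 + (5 + 1)²)*k = -1 + (-3 + 6²)*k = -1 + (-3 + 36)*k = -1 + 33*k)
h(g) = 25*g² (h(g) = (g + 4*g)² = (5*g)² = 25*g²)
(b(-8) - T(-17, -7)) + h(-39) = ((-1 + 33*(-8)) - 1*(-7)) + 25*(-39)² = ((-1 - 264) + 7) + 25*1521 = (-265 + 7) + 38025 = -258 + 38025 = 37767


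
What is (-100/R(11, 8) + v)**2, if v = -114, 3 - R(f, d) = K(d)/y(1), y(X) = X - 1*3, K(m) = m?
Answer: 806404/49 ≈ 16457.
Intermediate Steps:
y(X) = -3 + X (y(X) = X - 3 = -3 + X)
R(f, d) = 3 + d/2 (R(f, d) = 3 - d/(-3 + 1) = 3 - d/(-2) = 3 - d*(-1)/2 = 3 - (-1)*d/2 = 3 + d/2)
(-100/R(11, 8) + v)**2 = (-100/(3 + (1/2)*8) - 114)**2 = (-100/(3 + 4) - 114)**2 = (-100/7 - 114)**2 = (-898/7)**2 = 806404/49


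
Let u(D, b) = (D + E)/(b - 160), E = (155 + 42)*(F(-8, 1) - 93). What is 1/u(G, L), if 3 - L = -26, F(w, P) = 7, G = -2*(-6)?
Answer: 131/16930 ≈ 0.0077377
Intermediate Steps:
G = 12
L = 29 (L = 3 - 1*(-26) = 3 + 26 = 29)
E = -16942 (E = (155 + 42)*(7 - 93) = 197*(-86) = -16942)
u(D, b) = (-16942 + D)/(-160 + b) (u(D, b) = (D - 16942)/(b - 160) = (-16942 + D)/(-160 + b))
1/u(G, L) = 1/((-16942 + 12)/(-160 + 29)) = 1/(-16930/(-131)) = 1/(-1/131*(-16930)) = 1/(16930/131) = 131/16930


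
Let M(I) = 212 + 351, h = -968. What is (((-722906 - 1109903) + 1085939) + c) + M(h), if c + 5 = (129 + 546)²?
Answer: -290687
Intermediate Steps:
M(I) = 563
c = 455620 (c = -5 + (129 + 546)² = -5 + 675² = -5 + 455625 = 455620)
(((-722906 - 1109903) + 1085939) + c) + M(h) = (((-722906 - 1109903) + 1085939) + 455620) + 563 = ((-1832809 + 1085939) + 455620) + 563 = (-746870 + 455620) + 563 = -291250 + 563 = -290687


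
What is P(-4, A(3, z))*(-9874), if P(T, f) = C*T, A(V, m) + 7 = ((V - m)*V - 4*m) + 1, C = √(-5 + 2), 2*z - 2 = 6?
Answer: 39496*I*√3 ≈ 68409.0*I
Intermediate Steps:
z = 4 (z = 1 + (½)*6 = 1 + 3 = 4)
C = I*√3 (C = √(-3) = I*√3 ≈ 1.732*I)
A(V, m) = -6 - 4*m + V*(V - m) (A(V, m) = -7 + (((V - m)*V - 4*m) + 1) = -7 + ((V*(V - m) - 4*m) + 1) = -7 + ((-4*m + V*(V - m)) + 1) = -7 + (1 - 4*m + V*(V - m)) = -6 - 4*m + V*(V - m))
P(T, f) = I*T*√3 (P(T, f) = (I*√3)*T = I*T*√3)
P(-4, A(3, z))*(-9874) = (I*(-4)*√3)*(-9874) = -4*I*√3*(-9874) = 39496*I*√3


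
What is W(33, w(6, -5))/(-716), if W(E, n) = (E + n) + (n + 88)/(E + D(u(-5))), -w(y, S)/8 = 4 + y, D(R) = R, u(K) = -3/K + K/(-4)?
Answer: 32599/499052 ≈ 0.065322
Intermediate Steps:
u(K) = -3/K - K/4 (u(K) = -3/K + K*(-1/4) = -3/K - K/4)
w(y, S) = -32 - 8*y (w(y, S) = -8*(4 + y) = -32 - 8*y)
W(E, n) = E + n + (88 + n)/(37/20 + E) (W(E, n) = (E + n) + (n + 88)/(E + (-3/(-5) - 1/4*(-5))) = (E + n) + (88 + n)/(E + (-3*(-1/5) + 5/4)) = (E + n) + (88 + n)/(E + (3/5 + 5/4)) = (E + n) + (88 + n)/(E + 37/20) = (E + n) + (88 + n)/(37/20 + E) = E + n + (88 + n)/(37/20 + E))
W(33, w(6, -5))/(-716) = ((1760 + 20*33**2 + 37*33 + 57*(-32 - 8*6) + 20*33*(-32 - 8*6))/(37 + 20*33))/(-716) = ((1760 + 20*1089 + 1221 + 57*(-32 - 48) + 20*33*(-32 - 48))/(37 + 660))*(-1/716) = ((1760 + 21780 + 1221 + 57*(-80) + 20*33*(-80))/697)*(-1/716) = ((1760 + 21780 + 1221 - 4560 - 52800)/697)*(-1/716) = ((1/697)*(-32599))*(-1/716) = -32599/697*(-1/716) = 32599/499052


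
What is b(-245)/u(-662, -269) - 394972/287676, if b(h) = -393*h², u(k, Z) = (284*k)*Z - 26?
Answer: -2230132515931/1212413522598 ≈ -1.8394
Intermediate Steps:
u(k, Z) = -26 + 284*Z*k (u(k, Z) = 284*Z*k - 26 = -26 + 284*Z*k)
b(-245)/u(-662, -269) - 394972/287676 = (-393*(-245)²)/(-26 + 284*(-269)*(-662)) - 394972/287676 = (-393*60025)/(-26 + 50574152) - 394972*1/287676 = -23589825/50574126 - 98743/71919 = -23589825*1/50574126 - 98743/71919 = -7863275/16858042 - 98743/71919 = -2230132515931/1212413522598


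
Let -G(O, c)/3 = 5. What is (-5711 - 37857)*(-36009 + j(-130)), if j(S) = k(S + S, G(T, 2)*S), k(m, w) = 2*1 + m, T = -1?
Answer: 1580080656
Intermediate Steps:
G(O, c) = -15 (G(O, c) = -3*5 = -15)
k(m, w) = 2 + m
j(S) = 2 + 2*S (j(S) = 2 + (S + S) = 2 + 2*S)
(-5711 - 37857)*(-36009 + j(-130)) = (-5711 - 37857)*(-36009 + (2 + 2*(-130))) = -43568*(-36009 + (2 - 260)) = -43568*(-36009 - 258) = -43568*(-36267) = 1580080656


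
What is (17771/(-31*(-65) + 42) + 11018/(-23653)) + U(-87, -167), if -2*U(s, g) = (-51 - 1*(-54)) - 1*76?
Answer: 621015001/13901206 ≈ 44.673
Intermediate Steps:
U(s, g) = 73/2 (U(s, g) = -((-51 - 1*(-54)) - 1*76)/2 = -((-51 + 54) - 76)/2 = -(3 - 76)/2 = -½*(-73) = 73/2)
(17771/(-31*(-65) + 42) + 11018/(-23653)) + U(-87, -167) = (17771/(-31*(-65) + 42) + 11018/(-23653)) + 73/2 = (17771/(2015 + 42) + 11018*(-1/23653)) + 73/2 = (17771/2057 - 1574/3379) + 73/2 = 56810491/6950603 + 73/2 = 621015001/13901206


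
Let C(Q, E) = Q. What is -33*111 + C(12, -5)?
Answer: -3651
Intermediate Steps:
-33*111 + C(12, -5) = -33*111 + 12 = -3663 + 12 = -3651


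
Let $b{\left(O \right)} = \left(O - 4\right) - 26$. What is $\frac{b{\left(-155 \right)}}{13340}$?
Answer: $- \frac{37}{2668} \approx -0.013868$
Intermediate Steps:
$b{\left(O \right)} = -30 + O$ ($b{\left(O \right)} = \left(-4 + O\right) - 26 = -30 + O$)
$\frac{b{\left(-155 \right)}}{13340} = \frac{-30 - 155}{13340} = \left(-185\right) \frac{1}{13340} = - \frac{37}{2668}$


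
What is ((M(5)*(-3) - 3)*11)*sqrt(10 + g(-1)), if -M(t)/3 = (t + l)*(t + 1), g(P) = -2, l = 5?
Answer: 11814*sqrt(2) ≈ 16708.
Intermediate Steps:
M(t) = -3*(1 + t)*(5 + t) (M(t) = -3*(t + 5)*(t + 1) = -3*(5 + t)*(1 + t) = -3*(1 + t)*(5 + t))
((M(5)*(-3) - 3)*11)*sqrt(10 + g(-1)) = (((-15 - 18*5 - 3*5**2)*(-3) - 3)*11)*sqrt(10 - 2) = (((-15 - 90 - 3*25)*(-3) - 3)*11)*sqrt(8) = (((-15 - 90 - 75)*(-3) - 3)*11)*(2*sqrt(2)) = ((-180*(-3) - 3)*11)*(2*sqrt(2)) = ((540 - 3)*11)*(2*sqrt(2)) = (537*11)*(2*sqrt(2)) = 5907*(2*sqrt(2)) = 11814*sqrt(2)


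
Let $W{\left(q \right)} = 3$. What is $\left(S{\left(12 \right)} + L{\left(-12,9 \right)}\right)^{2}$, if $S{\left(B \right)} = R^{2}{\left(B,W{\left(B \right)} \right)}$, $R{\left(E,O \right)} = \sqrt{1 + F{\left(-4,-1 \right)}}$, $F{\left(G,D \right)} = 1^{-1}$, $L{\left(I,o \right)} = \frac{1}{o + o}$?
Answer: $\frac{1369}{324} \approx 4.2253$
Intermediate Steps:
$L{\left(I,o \right)} = \frac{1}{2 o}$
$F{\left(G,D \right)} = 1$
$R{\left(E,O \right)} = \sqrt{2}$ ($R{\left(E,O \right)} = \sqrt{1 + 1} = \sqrt{2}$)
$S{\left(B \right)} = 2$ ($S{\left(B \right)} = \left(\sqrt{2}\right)^{2} = 2$)
$\left(S{\left(12 \right)} + L{\left(-12,9 \right)}\right)^{2} = \left(2 + \frac{1}{2 \cdot 9}\right)^{2} = \left(2 + \frac{1}{2} \cdot \frac{1}{9}\right)^{2} = \left(2 + \frac{1}{18}\right)^{2} = \left(\frac{37}{18}\right)^{2} = \frac{1369}{324}$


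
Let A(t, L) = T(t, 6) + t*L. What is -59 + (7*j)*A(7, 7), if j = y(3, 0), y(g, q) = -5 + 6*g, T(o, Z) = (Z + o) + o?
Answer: 6220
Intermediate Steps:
T(o, Z) = Z + 2*o
j = 13 (j = -5 + 6*3 = -5 + 18 = 13)
A(t, L) = 6 + 2*t + L*t (A(t, L) = (6 + 2*t) + t*L = (6 + 2*t) + L*t = 6 + 2*t + L*t)
-59 + (7*j)*A(7, 7) = -59 + (7*13)*(6 + 2*7 + 7*7) = -59 + 91*(6 + 14 + 49) = -59 + 91*69 = -59 + 6279 = 6220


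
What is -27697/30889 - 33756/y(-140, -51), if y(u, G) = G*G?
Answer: -21857431/1575339 ≈ -13.875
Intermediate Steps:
y(u, G) = G²
-27697/30889 - 33756/y(-140, -51) = -27697/30889 - 33756/((-51)²) = -27697*1/30889 - 33756/2601 = -27697/30889 - 33756*1/2601 = -27697/30889 - 11252/867 = -21857431/1575339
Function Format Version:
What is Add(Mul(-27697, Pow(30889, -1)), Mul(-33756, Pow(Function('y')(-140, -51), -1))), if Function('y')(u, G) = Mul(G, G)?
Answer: Rational(-21857431, 1575339) ≈ -13.875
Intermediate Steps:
Function('y')(u, G) = Pow(G, 2)
Add(Mul(-27697, Pow(30889, -1)), Mul(-33756, Pow(Function('y')(-140, -51), -1))) = Add(Mul(-27697, Pow(30889, -1)), Mul(-33756, Pow(Pow(-51, 2), -1))) = Add(Mul(-27697, Rational(1, 30889)), Mul(-33756, Pow(2601, -1))) = Add(Rational(-27697, 30889), Mul(-33756, Rational(1, 2601))) = Add(Rational(-27697, 30889), Rational(-11252, 867)) = Rational(-21857431, 1575339)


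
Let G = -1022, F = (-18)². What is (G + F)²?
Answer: 487204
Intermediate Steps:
F = 324
(G + F)² = (-1022 + 324)² = (-698)² = 487204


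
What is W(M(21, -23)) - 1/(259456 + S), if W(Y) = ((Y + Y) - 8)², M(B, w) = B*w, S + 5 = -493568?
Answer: 222101179093/234117 ≈ 9.4868e+5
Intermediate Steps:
S = -493573 (S = -5 - 493568 = -493573)
W(Y) = (-8 + 2*Y)² (W(Y) = (2*Y - 8)² = (-8 + 2*Y)²)
W(M(21, -23)) - 1/(259456 + S) = 4*(-4 + 21*(-23))² - 1/(259456 - 493573) = 4*(-4 - 483)² - 1/(-234117) = 4*(-487)² - 1*(-1/234117) = 4*237169 + 1/234117 = 948676 + 1/234117 = 222101179093/234117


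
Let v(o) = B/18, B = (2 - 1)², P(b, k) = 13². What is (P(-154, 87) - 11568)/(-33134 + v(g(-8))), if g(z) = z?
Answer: 205182/596411 ≈ 0.34403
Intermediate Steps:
P(b, k) = 169
B = 1 (B = 1² = 1)
v(o) = 1/18
(P(-154, 87) - 11568)/(-33134 + v(g(-8))) = (169 - 11568)/(-33134 + 1/18) = -11399/(-596411/18) = -11399*(-18/596411) = 205182/596411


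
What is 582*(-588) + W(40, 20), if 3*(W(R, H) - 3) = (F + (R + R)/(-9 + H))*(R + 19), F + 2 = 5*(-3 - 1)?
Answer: -3767529/11 ≈ -3.4250e+5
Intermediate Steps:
F = -22 (F = -2 + 5*(-3 - 1) = -2 + 5*(-4) = -2 - 20 = -22)
W(R, H) = 3 + (-22 + 2*R/(-9 + H))*(19 + R)/3 (W(R, H) = 3 + ((-22 + (R + R)/(-9 + H))*(R + 19))/3 = 3 + ((-22 + (2*R)/(-9 + H))*(19 + R))/3 = 3 + ((-22 + 2*R/(-9 + H))*(19 + R))/3 = 3 + (-22 + 2*R/(-9 + H))*(19 + R)/3)
582*(-588) + W(40, 20) = 582*(-588) + (3681 - 409*20 + 2*40² + 236*40 - 22*20*40)/(3*(-9 + 20)) = -342216 + (⅓)*(3681 - 8180 + 2*1600 + 9440 - 17600)/11 = -342216 + (⅓)*(1/11)*(3681 - 8180 + 3200 + 9440 - 17600) = -342216 + (⅓)*(1/11)*(-9459) = -342216 - 3153/11 = -3767529/11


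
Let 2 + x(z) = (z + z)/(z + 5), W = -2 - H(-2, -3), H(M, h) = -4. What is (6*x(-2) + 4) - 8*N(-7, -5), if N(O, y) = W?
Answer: -32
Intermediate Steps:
W = 2 (W = -2 - 1*(-4) = -2 + 4 = 2)
N(O, y) = 2
x(z) = -2 + 2*z/(5 + z) (x(z) = -2 + (z + z)/(z + 5) = -2 + (2*z)/(5 + z) = -2 + 2*z/(5 + z))
(6*x(-2) + 4) - 8*N(-7, -5) = (6*(-10/(5 - 2)) + 4) - 8*2 = (6*(-10/3) + 4) - 16 = (-20 + 4) - 16 = -16 - 16 = -32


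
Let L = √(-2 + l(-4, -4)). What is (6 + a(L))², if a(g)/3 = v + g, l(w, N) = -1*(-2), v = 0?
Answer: 36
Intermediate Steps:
l(w, N) = 2
L = 0 (L = √(-2 + 2) = √0 = 0)
a(g) = 3*g (a(g) = 3*(0 + g) = 3*g)
(6 + a(L))² = (6 + 3*0)² = (6 + 0)² = 6² = 36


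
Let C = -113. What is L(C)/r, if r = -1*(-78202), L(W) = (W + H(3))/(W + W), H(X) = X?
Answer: 55/8836826 ≈ 6.2240e-6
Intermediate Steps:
L(W) = (3 + W)/(2*W) (L(W) = (W + 3)/(W + W) = (3 + W)/((2*W)) = (3 + W)*(1/(2*W)) = (3 + W)/(2*W))
r = 78202
L(C)/r = ((½)*(3 - 113)/(-113))/78202 = ((½)*(-1/113)*(-110))*(1/78202) = (55/113)*(1/78202) = 55/8836826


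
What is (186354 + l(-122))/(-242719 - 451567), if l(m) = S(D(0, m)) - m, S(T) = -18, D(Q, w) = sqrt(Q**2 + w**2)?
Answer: -93229/347143 ≈ -0.26856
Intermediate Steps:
l(m) = -18 - m
(186354 + l(-122))/(-242719 - 451567) = (186354 + (-18 - 1*(-122)))/(-242719 - 451567) = (186354 + (-18 + 122))/(-694286) = (186354 + 104)*(-1/694286) = 186458*(-1/694286) = -93229/347143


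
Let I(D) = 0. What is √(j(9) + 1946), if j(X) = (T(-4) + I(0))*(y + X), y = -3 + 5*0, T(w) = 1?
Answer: 4*√122 ≈ 44.181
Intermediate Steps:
y = -3 (y = -3 + 0 = -3)
j(X) = -3 + X (j(X) = (1 + 0)*(-3 + X) = 1*(-3 + X) = -3 + X)
√(j(9) + 1946) = √((-3 + 9) + 1946) = √(6 + 1946) = √1952 = 4*√122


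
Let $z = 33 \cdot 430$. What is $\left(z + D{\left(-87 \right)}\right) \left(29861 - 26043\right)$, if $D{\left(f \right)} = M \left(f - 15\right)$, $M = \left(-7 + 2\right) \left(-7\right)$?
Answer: $40547160$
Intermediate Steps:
$M = 35$ ($M = \left(-5\right) \left(-7\right) = 35$)
$D{\left(f \right)} = -525 + 35 f$ ($D{\left(f \right)} = 35 \left(f - 15\right) = 35 \left(-15 + f\right) = -525 + 35 f$)
$z = 14190$
$\left(z + D{\left(-87 \right)}\right) \left(29861 - 26043\right) = \left(14190 + \left(-525 + 35 \left(-87\right)\right)\right) \left(29861 - 26043\right) = \left(14190 - 3570\right) 3818 = 10620 \cdot 3818 = 40547160$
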